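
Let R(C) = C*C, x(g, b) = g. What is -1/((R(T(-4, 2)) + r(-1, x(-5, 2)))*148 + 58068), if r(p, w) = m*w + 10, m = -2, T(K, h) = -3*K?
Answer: -1/82340 ≈ -1.2145e-5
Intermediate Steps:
R(C) = C²
r(p, w) = 10 - 2*w (r(p, w) = -2*w + 10 = 10 - 2*w)
-1/((R(T(-4, 2)) + r(-1, x(-5, 2)))*148 + 58068) = -1/(((-3*(-4))² + (10 - 2*(-5)))*148 + 58068) = -1/((12² + (10 + 10))*148 + 58068) = -1/((144 + 20)*148 + 58068) = -1/(164*148 + 58068) = -1/(24272 + 58068) = -1/82340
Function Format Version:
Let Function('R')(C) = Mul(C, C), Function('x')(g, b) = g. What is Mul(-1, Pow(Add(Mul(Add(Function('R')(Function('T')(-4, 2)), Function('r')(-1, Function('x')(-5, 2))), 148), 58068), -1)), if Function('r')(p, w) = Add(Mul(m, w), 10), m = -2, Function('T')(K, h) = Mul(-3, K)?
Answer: Rational(-1, 82340) ≈ -1.2145e-5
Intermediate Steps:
Function('R')(C) = Pow(C, 2)
Function('r')(p, w) = Add(10, Mul(-2, w)) (Function('r')(p, w) = Add(Mul(-2, w), 10) = Add(10, Mul(-2, w)))
Mul(-1, Pow(Add(Mul(Add(Function('R')(Function('T')(-4, 2)), Function('r')(-1, Function('x')(-5, 2))), 148), 58068), -1)) = Mul(-1, Pow(Add(Mul(Add(Pow(Mul(-3, -4), 2), Add(10, Mul(-2, -5))), 148), 58068), -1)) = Mul(-1, Pow(Add(Mul(Add(Pow(12, 2), Add(10, 10)), 148), 58068), -1)) = Mul(-1, Pow(Add(Mul(Add(144, 20), 148), 58068), -1)) = Mul(-1, Pow(Add(Mul(164, 148), 58068), -1)) = Mul(-1, Pow(Add(24272, 58068), -1)) = Mul(-1, Pow(82340, -1)) = Mul(-1, Rational(1, 82340)) = Rational(-1, 82340)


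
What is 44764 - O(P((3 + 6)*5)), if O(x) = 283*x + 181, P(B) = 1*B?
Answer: 31848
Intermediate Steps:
P(B) = B
O(x) = 181 + 283*x
44764 - O(P((3 + 6)*5)) = 44764 - (181 + 283*((3 + 6)*5)) = 44764 - (181 + 283*(9*5)) = 44764 - (181 + 283*45) = 44764 - (181 + 12735) = 44764 - 1*12916 = 44764 - 12916 = 31848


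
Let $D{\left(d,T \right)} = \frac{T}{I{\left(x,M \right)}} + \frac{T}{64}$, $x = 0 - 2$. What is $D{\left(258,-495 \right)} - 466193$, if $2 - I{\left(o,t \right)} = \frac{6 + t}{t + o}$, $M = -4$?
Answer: $- \frac{208952969}{448} \approx -4.6641 \cdot 10^{5}$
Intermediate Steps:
$x = -2$
$I{\left(o,t \right)} = 2 - \frac{6 + t}{o + t}$ ($I{\left(o,t \right)} = 2 - \frac{6 + t}{t + o} = 2 - \frac{6 + t}{o + t}$)
$D{\left(d,T \right)} = \frac{199 T}{448}$ ($D{\left(d,T \right)} = \frac{T}{\frac{1}{-2 - 4} \left(-6 - 4 + 2 \left(-2\right)\right)} + \frac{T}{64} = \frac{T}{\frac{1}{-6} \left(-6 - 4 - 4\right)} + T \frac{1}{64} = \frac{T}{\left(- \frac{1}{6}\right) \left(-14\right)} + \frac{T}{64} = \frac{T}{\frac{7}{3}} + \frac{T}{64} = T \frac{3}{7} + \frac{T}{64} = \frac{3 T}{7} + \frac{T}{64} = \frac{199 T}{448}$)
$D{\left(258,-495 \right)} - 466193 = \frac{199}{448} \left(-495\right) - 466193 = - \frac{98505}{448} - 466193 = - \frac{208952969}{448}$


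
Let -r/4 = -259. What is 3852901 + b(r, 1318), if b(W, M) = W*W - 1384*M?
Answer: 3102085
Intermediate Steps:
r = 1036 (r = -4*(-259) = 1036)
b(W, M) = W² - 1384*M
3852901 + b(r, 1318) = 3852901 + (1036² - 1384*1318) = 3852901 + (1073296 - 1824112) = 3852901 - 750816 = 3102085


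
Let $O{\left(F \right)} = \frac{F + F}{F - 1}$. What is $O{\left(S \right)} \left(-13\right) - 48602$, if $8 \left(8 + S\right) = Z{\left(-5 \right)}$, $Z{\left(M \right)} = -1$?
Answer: $- \frac{3549636}{73} \approx -48625.0$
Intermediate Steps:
$S = - \frac{65}{8}$ ($S = -8 + \frac{1}{8} \left(-1\right) = -8 - \frac{1}{8} = - \frac{65}{8} \approx -8.125$)
$O{\left(F \right)} = \frac{2 F}{-1 + F}$
$O{\left(S \right)} \left(-13\right) - 48602 = 2 \left(- \frac{65}{8}\right) \frac{1}{-1 - \frac{65}{8}} \left(-13\right) - 48602 = 2 \left(- \frac{65}{8}\right) \frac{1}{- \frac{73}{8}} \left(-13\right) - 48602 = 2 \left(- \frac{65}{8}\right) \left(- \frac{8}{73}\right) \left(-13\right) - 48602 = \frac{130}{73} \left(-13\right) - 48602 = - \frac{1690}{73} - 48602 = - \frac{3549636}{73}$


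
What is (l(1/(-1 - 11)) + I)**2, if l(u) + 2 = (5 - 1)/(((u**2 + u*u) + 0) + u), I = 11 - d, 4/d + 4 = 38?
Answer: 17147881/7225 ≈ 2373.4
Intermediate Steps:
d = 2/17 (d = 4/(-4 + 38) = 4/34 = 4*(1/34) = 2/17 ≈ 0.11765)
I = 185/17 (I = 11 - 1*2/17 = 11 - 2/17 = 185/17 ≈ 10.882)
l(u) = -2 + 4/(u + 2*u**2) (l(u) = -2 + (5 - 1)/(((u**2 + u*u) + 0) + u) = -2 + 4/(((u**2 + u**2) + 0) + u) = -2 + 4/((2*u**2 + 0) + u) = -2 + 4/(2*u**2 + u) = -2 + 4/(u + 2*u**2))
(l(1/(-1 - 11)) + I)**2 = (2*(2 - 1/(-1 - 11) - 2/(-1 - 11)**2)/((1/(-1 - 11))*(1 + 2/(-1 - 11))) + 185/17)**2 = (2*(2 - 1/(-12) - 2*(1/(-12))**2)/((1/(-12))*(1 + 2/(-12))) + 185/17)**2 = (2*(2 - 1*(-1/12) - 2*(-1/12)**2)/((-1/12)*(1 + 2*(-1/12))) + 185/17)**2 = (2*(-12)*(2 + 1/12 - 2*1/144)/(1 - 1/6) + 185/17)**2 = (2*(-12)*(2 + 1/12 - 1/72)/(5/6) + 185/17)**2 = (2*(-12)*(6/5)*(149/72) + 185/17)**2 = (-298/5 + 185/17)**2 = (-4141/85)**2 = 17147881/7225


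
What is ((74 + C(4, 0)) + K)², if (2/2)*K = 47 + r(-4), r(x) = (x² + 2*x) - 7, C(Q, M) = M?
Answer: 14884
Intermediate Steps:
r(x) = -7 + x² + 2*x
K = 48 (K = 47 + (-7 + (-4)² + 2*(-4)) = 47 + (-7 + 16 - 8) = 47 + 1 = 48)
((74 + C(4, 0)) + K)² = ((74 + 0) + 48)² = (74 + 48)² = 122² = 14884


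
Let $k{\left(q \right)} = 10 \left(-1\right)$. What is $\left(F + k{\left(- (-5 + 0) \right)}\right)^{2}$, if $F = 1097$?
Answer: $1181569$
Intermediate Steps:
$k{\left(q \right)} = -10$
$\left(F + k{\left(- (-5 + 0) \right)}\right)^{2} = \left(1097 - 10\right)^{2} = 1087^{2} = 1181569$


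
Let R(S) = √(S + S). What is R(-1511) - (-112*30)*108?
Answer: 362880 + I*√3022 ≈ 3.6288e+5 + 54.973*I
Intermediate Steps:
R(S) = √2*√S (R(S) = √(2*S) = √2*√S)
R(-1511) - (-112*30)*108 = √2*√(-1511) - (-112*30)*108 = √2*(I*√1511) - (-3360)*108 = I*√3022 - 1*(-362880) = I*√3022 + 362880 = 362880 + I*√3022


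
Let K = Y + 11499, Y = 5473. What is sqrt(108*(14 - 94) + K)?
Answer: 2*sqrt(2083) ≈ 91.280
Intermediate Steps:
K = 16972 (K = 5473 + 11499 = 16972)
sqrt(108*(14 - 94) + K) = sqrt(108*(14 - 94) + 16972) = sqrt(108*(-80) + 16972) = sqrt(-8640 + 16972) = sqrt(8332) = 2*sqrt(2083)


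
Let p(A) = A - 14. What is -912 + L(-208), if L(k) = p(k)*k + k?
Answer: 45056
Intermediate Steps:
p(A) = -14 + A
L(k) = k + k*(-14 + k) (L(k) = (-14 + k)*k + k = k*(-14 + k) + k = k + k*(-14 + k))
-912 + L(-208) = -912 - 208*(-13 - 208) = -912 - 208*(-221) = -912 + 45968 = 45056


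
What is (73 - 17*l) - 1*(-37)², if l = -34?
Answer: -718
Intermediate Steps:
(73 - 17*l) - 1*(-37)² = (73 - 17*(-34)) - 1*(-37)² = (73 + 578) - 1*1369 = 651 - 1369 = -718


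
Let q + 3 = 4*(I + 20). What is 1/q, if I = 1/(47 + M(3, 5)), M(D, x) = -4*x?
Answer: 27/2083 ≈ 0.012962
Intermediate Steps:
I = 1/27 (I = 1/(47 - 4*5) = 1/(47 - 20) = 1/27 ≈ 0.037037)
q = 2083/27 (q = -3 + 4*(1/27 + 20) = -3 + 4*(541/27) = -3 + 2164/27 = 2083/27 ≈ 77.148)
1/q = 1/(2083/27) = 27/2083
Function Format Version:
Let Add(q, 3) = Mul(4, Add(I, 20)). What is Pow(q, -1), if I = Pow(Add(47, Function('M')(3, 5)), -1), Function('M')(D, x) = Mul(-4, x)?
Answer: Rational(27, 2083) ≈ 0.012962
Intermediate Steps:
I = Rational(1, 27) (I = Pow(Add(47, Mul(-4, 5)), -1) = Pow(Add(47, -20), -1) = Pow(27, -1) = Rational(1, 27) ≈ 0.037037)
q = Rational(2083, 27) (q = Add(-3, Mul(4, Add(Rational(1, 27), 20))) = Add(-3, Mul(4, Rational(541, 27))) = Add(-3, Rational(2164, 27)) = Rational(2083, 27) ≈ 77.148)
Pow(q, -1) = Pow(Rational(2083, 27), -1) = Rational(27, 2083)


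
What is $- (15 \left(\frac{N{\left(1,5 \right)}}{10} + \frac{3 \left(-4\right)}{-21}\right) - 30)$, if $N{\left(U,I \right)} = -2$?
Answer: $\frac{171}{7} \approx 24.429$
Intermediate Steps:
$- (15 \left(\frac{N{\left(1,5 \right)}}{10} + \frac{3 \left(-4\right)}{-21}\right) - 30) = - (15 \left(- \frac{2}{10} + \frac{3 \left(-4\right)}{-21}\right) - 30) = - (15 \left(\left(-2\right) \frac{1}{10} - - \frac{4}{7}\right) - 30) = - (15 \left(- \frac{1}{5} + \frac{4}{7}\right) - 30) = - (15 \cdot \frac{13}{35} - 30) = - (\frac{39}{7} - 30) = \left(-1\right) \left(- \frac{171}{7}\right) = \frac{171}{7}$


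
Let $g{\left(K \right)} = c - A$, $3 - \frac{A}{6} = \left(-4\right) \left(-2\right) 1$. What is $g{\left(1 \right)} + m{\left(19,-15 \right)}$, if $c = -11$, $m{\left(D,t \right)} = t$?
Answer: $4$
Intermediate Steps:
$A = -30$ ($A = 18 - 6 \left(-4\right) \left(-2\right) 1 = 18 - 6 \cdot 8 \cdot 1 = 18 - 48 = -30$)
$g{\left(K \right)} = 19$ ($g{\left(K \right)} = -11 - -30 = -11 + 30 = 19$)
$g{\left(1 \right)} + m{\left(19,-15 \right)} = 19 - 15 = 4$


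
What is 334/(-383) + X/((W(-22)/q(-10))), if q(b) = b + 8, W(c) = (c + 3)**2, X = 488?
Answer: -494382/138263 ≈ -3.5757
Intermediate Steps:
W(c) = (3 + c)**2
q(b) = 8 + b
334/(-383) + X/((W(-22)/q(-10))) = 334/(-383) + 488/(((3 - 22)**2/(8 - 10))) = 334*(-1/383) + 488/(((-19)**2/(-2))) = -334/383 + 488/((361*(-1/2))) = -334/383 + 488/(-361/2) = -334/383 + 488*(-2/361) = -334/383 - 976/361 = -494382/138263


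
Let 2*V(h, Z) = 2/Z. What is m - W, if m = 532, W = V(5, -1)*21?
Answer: 553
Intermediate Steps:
V(h, Z) = 1/Z (V(h, Z) = (2/Z)/2 = 1/Z)
W = -21 (W = 21/(-1) = -1*21 = -21)
m - W = 532 - 1*(-21) = 532 + 21 = 553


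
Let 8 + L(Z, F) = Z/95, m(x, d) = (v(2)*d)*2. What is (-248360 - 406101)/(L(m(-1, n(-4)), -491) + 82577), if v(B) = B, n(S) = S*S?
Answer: -62173795/7844119 ≈ -7.9262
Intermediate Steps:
n(S) = S**2
m(x, d) = 4*d (m(x, d) = (2*d)*2 = 4*d)
L(Z, F) = -8 + Z/95
(-248360 - 406101)/(L(m(-1, n(-4)), -491) + 82577) = (-248360 - 406101)/((-8 + (4*(-4)**2)/95) + 82577) = -654461/((-8 + (4*16)/95) + 82577) = -654461/((-8 + (1/95)*64) + 82577) = -654461/((-8 + 64/95) + 82577) = -654461/(-696/95 + 82577) = -654461/7844119/95 = -654461*95/7844119 = -62173795/7844119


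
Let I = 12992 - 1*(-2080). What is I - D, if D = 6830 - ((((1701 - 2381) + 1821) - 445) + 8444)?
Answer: 17382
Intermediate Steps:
I = 15072 (I = 12992 + 2080 = 15072)
D = -2310 (D = 6830 - (((-680 + 1821) - 445) + 8444) = 6830 - ((1141 - 445) + 8444) = 6830 - (696 + 8444) = 6830 - 1*9140 = 6830 - 9140 = -2310)
I - D = 15072 - 1*(-2310) = 15072 + 2310 = 17382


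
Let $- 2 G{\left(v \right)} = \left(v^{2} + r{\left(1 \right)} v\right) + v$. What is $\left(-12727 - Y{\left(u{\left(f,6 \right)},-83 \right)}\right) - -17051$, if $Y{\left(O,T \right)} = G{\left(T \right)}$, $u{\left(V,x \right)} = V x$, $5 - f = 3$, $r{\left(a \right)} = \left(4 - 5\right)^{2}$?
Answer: $\frac{15371}{2} \approx 7685.5$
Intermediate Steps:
$r{\left(a \right)} = 1$ ($r{\left(a \right)} = \left(-1\right)^{2} = 1$)
$f = 2$ ($f = 5 - 3 = 2$)
$G{\left(v \right)} = - v - \frac{v^{2}}{2}$ ($G{\left(v \right)} = - \frac{\left(v^{2} + 1 v\right) + v}{2} = - \frac{\left(v^{2} + v\right) + v}{2} = - \frac{\left(v + v^{2}\right) + v}{2} = - \frac{v^{2} + 2 v}{2} = - v - \frac{v^{2}}{2}$)
$Y{\left(O,T \right)} = - \frac{T \left(2 + T\right)}{2}$
$\left(-12727 - Y{\left(u{\left(f,6 \right)},-83 \right)}\right) - -17051 = \left(-12727 - \left(- \frac{1}{2}\right) \left(-83\right) \left(2 - 83\right)\right) - -17051 = \left(-12727 - \left(- \frac{1}{2}\right) \left(-83\right) \left(-81\right)\right) + 17051 = \left(-12727 - - \frac{6723}{2}\right) + 17051 = \left(-12727 + \frac{6723}{2}\right) + 17051 = - \frac{18731}{2} + 17051 = \frac{15371}{2}$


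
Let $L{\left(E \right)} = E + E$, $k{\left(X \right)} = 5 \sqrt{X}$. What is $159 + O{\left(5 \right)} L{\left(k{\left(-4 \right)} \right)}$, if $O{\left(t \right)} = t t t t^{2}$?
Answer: $159 + 62500 i \approx 159.0 + 62500.0 i$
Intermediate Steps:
$L{\left(E \right)} = 2 E$
$O{\left(t \right)} = t^{5}$ ($O{\left(t \right)} = t^{2} t^{3} = t^{5}$)
$159 + O{\left(5 \right)} L{\left(k{\left(-4 \right)} \right)} = 159 + 5^{5} \cdot 2 \cdot 5 \sqrt{-4} = 159 + 3125 \cdot 2 \cdot 5 \cdot 2 i = 159 + 3125 \cdot 2 \cdot 10 i = 159 + 3125 \cdot 20 i = 159 + 62500 i$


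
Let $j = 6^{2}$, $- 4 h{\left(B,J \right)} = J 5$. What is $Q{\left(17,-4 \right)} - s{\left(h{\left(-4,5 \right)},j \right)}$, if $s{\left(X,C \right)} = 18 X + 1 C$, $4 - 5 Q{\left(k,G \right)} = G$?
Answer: $\frac{781}{10} \approx 78.1$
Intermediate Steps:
$h{\left(B,J \right)} = - \frac{5 J}{4}$ ($h{\left(B,J \right)} = - \frac{J 5}{4} = - \frac{5 J}{4}$)
$Q{\left(k,G \right)} = \frac{4}{5} - \frac{G}{5}$
$j = 36$
$s{\left(X,C \right)} = C + 18 X$ ($s{\left(X,C \right)} = 18 X + C = C + 18 X$)
$Q{\left(17,-4 \right)} - s{\left(h{\left(-4,5 \right)},j \right)} = \left(\frac{4}{5} - - \frac{4}{5}\right) - \left(36 + 18 \left(\left(- \frac{5}{4}\right) 5\right)\right) = \left(\frac{4}{5} + \frac{4}{5}\right) - \left(36 + 18 \left(- \frac{25}{4}\right)\right) = \frac{8}{5} - \left(36 - \frac{225}{2}\right) = \frac{8}{5} - - \frac{153}{2} = \frac{8}{5} + \frac{153}{2} = \frac{781}{10}$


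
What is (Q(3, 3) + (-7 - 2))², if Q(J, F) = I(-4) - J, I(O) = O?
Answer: 256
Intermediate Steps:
Q(J, F) = -4 - J
(Q(3, 3) + (-7 - 2))² = ((-4 - 1*3) + (-7 - 2))² = ((-4 - 3) - 9)² = (-7 - 9)² = (-16)² = 256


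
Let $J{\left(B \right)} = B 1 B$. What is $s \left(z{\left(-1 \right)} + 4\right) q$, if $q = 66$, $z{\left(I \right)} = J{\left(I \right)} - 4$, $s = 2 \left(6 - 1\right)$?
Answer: $660$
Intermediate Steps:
$s = 10$ ($s = 2 \cdot 5 = 10$)
$J{\left(B \right)} = B^{2}$ ($J{\left(B \right)} = B B = B^{2}$)
$z{\left(I \right)} = -4 + I^{2}$ ($z{\left(I \right)} = I^{2} - 4 = -4 + I^{2}$)
$s \left(z{\left(-1 \right)} + 4\right) q = 10 \left(\left(-4 + \left(-1\right)^{2}\right) + 4\right) 66 = 10 \left(\left(-4 + 1\right) + 4\right) 66 = 10 \left(-3 + 4\right) 66 = 10 \cdot 1 \cdot 66 = 10 \cdot 66 = 660$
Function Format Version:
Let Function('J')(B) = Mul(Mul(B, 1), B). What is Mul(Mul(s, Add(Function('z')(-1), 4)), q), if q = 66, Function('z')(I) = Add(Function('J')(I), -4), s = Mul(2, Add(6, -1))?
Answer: 660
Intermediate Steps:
s = 10 (s = Mul(2, 5) = 10)
Function('J')(B) = Pow(B, 2) (Function('J')(B) = Mul(B, B) = Pow(B, 2))
Function('z')(I) = Add(-4, Pow(I, 2)) (Function('z')(I) = Add(Pow(I, 2), -4) = Add(-4, Pow(I, 2)))
Mul(Mul(s, Add(Function('z')(-1), 4)), q) = Mul(Mul(10, Add(Add(-4, Pow(-1, 2)), 4)), 66) = Mul(Mul(10, Add(Add(-4, 1), 4)), 66) = Mul(Mul(10, Add(-3, 4)), 66) = Mul(Mul(10, 1), 66) = Mul(10, 66) = 660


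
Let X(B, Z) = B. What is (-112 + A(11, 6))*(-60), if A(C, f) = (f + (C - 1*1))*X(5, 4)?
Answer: 1920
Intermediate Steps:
A(C, f) = -5 + 5*C + 5*f (A(C, f) = (f + (C - 1*1))*5 = (f + (C - 1))*5 = (f + (-1 + C))*5 = (-1 + C + f)*5 = -5 + 5*C + 5*f)
(-112 + A(11, 6))*(-60) = (-112 + (-5 + 5*11 + 5*6))*(-60) = (-112 + (-5 + 55 + 30))*(-60) = (-112 + 80)*(-60) = -32*(-60) = 1920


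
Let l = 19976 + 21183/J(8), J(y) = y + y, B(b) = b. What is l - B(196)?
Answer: 337663/16 ≈ 21104.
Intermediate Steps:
J(y) = 2*y
l = 340799/16 (l = 19976 + 21183/((2*8)) = 19976 + 21183/16 = 340799/16 ≈ 21300.)
l - B(196) = 340799/16 - 1*196 = 340799/16 - 196 = 337663/16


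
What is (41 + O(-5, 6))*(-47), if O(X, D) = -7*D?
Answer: 47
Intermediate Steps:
(41 + O(-5, 6))*(-47) = (41 - 7*6)*(-47) = (41 - 42)*(-47) = -1*(-47) = 47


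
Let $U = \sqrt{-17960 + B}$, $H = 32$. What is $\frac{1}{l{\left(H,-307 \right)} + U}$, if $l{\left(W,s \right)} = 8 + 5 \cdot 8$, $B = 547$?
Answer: $\frac{48}{19717} - \frac{i \sqrt{17413}}{19717} \approx 0.0024344 - 0.0066926 i$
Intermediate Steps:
$l{\left(W,s \right)} = 48$ ($l{\left(W,s \right)} = 8 + 40 = 48$)
$U = i \sqrt{17413}$ ($U = \sqrt{-17960 + 547} = \sqrt{-17413} = i \sqrt{17413} \approx 131.96 i$)
$\frac{1}{l{\left(H,-307 \right)} + U} = \frac{1}{48 + i \sqrt{17413}}$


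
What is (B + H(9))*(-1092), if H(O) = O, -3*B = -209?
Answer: -85904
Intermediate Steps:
B = 209/3 (B = -1/3*(-209) = 209/3 ≈ 69.667)
(B + H(9))*(-1092) = (209/3 + 9)*(-1092) = (236/3)*(-1092) = -85904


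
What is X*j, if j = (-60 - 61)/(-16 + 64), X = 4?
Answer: -121/12 ≈ -10.083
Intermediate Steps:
j = -121/48 ≈ -2.5208
X*j = 4*(-121/48) = -121/12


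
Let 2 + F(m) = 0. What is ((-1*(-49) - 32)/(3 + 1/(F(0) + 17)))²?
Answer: 65025/2116 ≈ 30.730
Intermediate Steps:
F(m) = -2 (F(m) = -2 + 0 = -2)
((-1*(-49) - 32)/(3 + 1/(F(0) + 17)))² = ((-1*(-49) - 32)/(3 + 1/(-2 + 17)))² = ((49 - 32)/(3 + 1/15))² = (17/(3 + 1/15))² = (17/(46/15))² = (17*(15/46))² = (255/46)² = 65025/2116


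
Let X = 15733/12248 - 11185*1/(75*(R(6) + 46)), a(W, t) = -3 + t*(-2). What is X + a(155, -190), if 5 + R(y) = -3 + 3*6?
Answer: 241532099/643020 ≈ 375.62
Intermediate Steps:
R(y) = 10 (R(y) = -5 + (-3 + 3*6) = -5 + (-3 + 18) = -5 + 15 = 10)
a(W, t) = -3 - 2*t
X = -886441/643020 (X = 15733/12248 - 11185*1/(75*(10 + 46)) = 15733*(1/12248) - 11185/(75*56) = 15733/12248 - 11185/4200 = 15733/12248 - 11185*1/4200 = 15733/12248 - 2237/840 = -886441/643020 ≈ -1.3786)
X + a(155, -190) = -886441/643020 + (-3 - 2*(-190)) = -886441/643020 + (-3 + 380) = -886441/643020 + 377 = 241532099/643020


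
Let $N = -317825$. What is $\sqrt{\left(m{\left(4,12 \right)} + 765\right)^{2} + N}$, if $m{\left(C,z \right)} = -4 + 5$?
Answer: $\sqrt{268931} \approx 518.59$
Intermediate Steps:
$m{\left(C,z \right)} = 1$
$\sqrt{\left(m{\left(4,12 \right)} + 765\right)^{2} + N} = \sqrt{\left(1 + 765\right)^{2} - 317825} = \sqrt{766^{2} - 317825} = \sqrt{586756 - 317825} = \sqrt{268931}$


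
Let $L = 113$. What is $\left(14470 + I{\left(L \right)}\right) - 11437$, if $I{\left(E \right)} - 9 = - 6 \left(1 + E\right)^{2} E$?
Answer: $-8808246$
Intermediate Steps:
$I{\left(E \right)} = 9 - 6 E \left(1 + E\right)^{2}$ ($I{\left(E \right)} = 9 + - 6 \left(1 + E\right)^{2} E = 9 - 6 E \left(1 + E\right)^{2}$)
$\left(14470 + I{\left(L \right)}\right) - 11437 = \left(14470 + \left(9 - 678 \left(1 + 113\right)^{2}\right)\right) - 11437 = \left(14470 + \left(9 - 678 \cdot 114^{2}\right)\right) - 11437 = \left(14470 + \left(9 - 678 \cdot 12996\right)\right) - 11437 = \left(14470 + \left(9 - 8811288\right)\right) - 11437 = \left(14470 - 8811279\right) - 11437 = -8796809 - 11437 = -8808246$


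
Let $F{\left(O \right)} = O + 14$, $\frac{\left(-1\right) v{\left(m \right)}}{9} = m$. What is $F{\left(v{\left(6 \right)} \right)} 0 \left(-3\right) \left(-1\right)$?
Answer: $0$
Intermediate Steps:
$v{\left(m \right)} = - 9 m$
$F{\left(O \right)} = 14 + O$
$F{\left(v{\left(6 \right)} \right)} 0 \left(-3\right) \left(-1\right) = \left(14 - 54\right) 0 \left(-3\right) \left(-1\right) = \left(14 - 54\right) 0 \left(-1\right) = \left(-40\right) 0 = 0$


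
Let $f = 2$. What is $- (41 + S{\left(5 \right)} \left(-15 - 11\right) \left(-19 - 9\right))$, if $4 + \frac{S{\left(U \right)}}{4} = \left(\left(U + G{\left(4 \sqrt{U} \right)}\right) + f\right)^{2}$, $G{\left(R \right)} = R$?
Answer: $-364041 - 163072 \sqrt{5} \approx -7.2868 \cdot 10^{5}$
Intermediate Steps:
$S{\left(U \right)} = -16 + 4 \left(2 + U + 4 \sqrt{U}\right)^{2}$ ($S{\left(U \right)} = -16 + 4 \left(\left(U + 4 \sqrt{U}\right) + 2\right)^{2} = -16 + 4 \left(2 + U + 4 \sqrt{U}\right)^{2}$)
$- (41 + S{\left(5 \right)} \left(-15 - 11\right) \left(-19 - 9\right)) = - (41 + \left(-16 + 4 \left(2 + 5 + 4 \sqrt{5}\right)^{2}\right) \left(-15 - 11\right) \left(-19 - 9\right)) = - (41 + \left(-16 + 4 \left(7 + 4 \sqrt{5}\right)^{2}\right) \left(\left(-26\right) \left(-28\right)\right)) = - (41 + \left(-16 + 4 \left(7 + 4 \sqrt{5}\right)^{2}\right) 728) = - (41 - \left(11648 - 2912 \left(7 + 4 \sqrt{5}\right)^{2}\right)) = - (-11607 + 2912 \left(7 + 4 \sqrt{5}\right)^{2}) = 11607 - 2912 \left(7 + 4 \sqrt{5}\right)^{2}$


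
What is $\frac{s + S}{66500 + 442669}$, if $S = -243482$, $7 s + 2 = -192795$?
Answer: $- \frac{1897171}{3564183} \approx -0.53229$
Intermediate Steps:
$s = - \frac{192797}{7}$ ($s = - \frac{2}{7} + \frac{1}{7} \left(-192795\right) = - \frac{2}{7} - \frac{192795}{7} = - \frac{192797}{7} \approx -27542.0$)
$\frac{s + S}{66500 + 442669} = \frac{- \frac{192797}{7} - 243482}{66500 + 442669} = - \frac{1897171}{7 \cdot 509169} = \left(- \frac{1897171}{7}\right) \frac{1}{509169} = - \frac{1897171}{3564183}$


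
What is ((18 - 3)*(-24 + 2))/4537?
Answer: -330/4537 ≈ -0.072735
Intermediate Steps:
((18 - 3)*(-24 + 2))/4537 = (15*(-22))*(1/4537) = -330*1/4537 = -330/4537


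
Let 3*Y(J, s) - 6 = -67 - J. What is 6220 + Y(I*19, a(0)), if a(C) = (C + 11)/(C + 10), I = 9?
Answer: 18428/3 ≈ 6142.7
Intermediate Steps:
a(C) = (11 + C)/(10 + C)
Y(J, s) = -61/3 - J/3 (Y(J, s) = 2 + (-67 - J)/3 = 2 + (-67/3 - J/3) = -61/3 - J/3)
6220 + Y(I*19, a(0)) = 6220 + (-61/3 - 3*19) = 6220 + (-61/3 - ⅓*171) = 6220 + (-61/3 - 57) = 6220 - 232/3 = 18428/3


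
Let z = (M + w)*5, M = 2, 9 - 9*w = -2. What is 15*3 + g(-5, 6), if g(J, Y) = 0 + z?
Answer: 550/9 ≈ 61.111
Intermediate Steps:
w = 11/9 (w = 1 - 1/9*(-2) = 1 + 2/9 = 11/9 ≈ 1.2222)
z = 145/9 (z = (2 + 11/9)*5 = (29/9)*5 = 145/9 ≈ 16.111)
g(J, Y) = 145/9 (g(J, Y) = 0 + 145/9 = 145/9)
15*3 + g(-5, 6) = 15*3 + 145/9 = 45 + 145/9 = 550/9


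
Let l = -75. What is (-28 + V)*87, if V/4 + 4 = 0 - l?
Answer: 22272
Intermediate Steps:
V = 284 (V = -16 + 4*(0 - 1*(-75)) = -16 + 4*(0 + 75) = -16 + 4*75 = -16 + 300 = 284)
(-28 + V)*87 = (-28 + 284)*87 = 256*87 = 22272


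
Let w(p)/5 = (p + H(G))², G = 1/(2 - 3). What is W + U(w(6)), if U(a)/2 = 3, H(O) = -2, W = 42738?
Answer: 42744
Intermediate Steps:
G = -1 (G = 1/(-1) = -1)
w(p) = 5*(-2 + p)² (w(p) = 5*(p - 2)² = 5*(-2 + p)²)
U(a) = 6 (U(a) = 2*3 = 6)
W + U(w(6)) = 42738 + 6 = 42744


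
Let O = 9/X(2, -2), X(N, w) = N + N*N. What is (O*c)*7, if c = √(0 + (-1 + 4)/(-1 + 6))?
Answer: 21*√15/10 ≈ 8.1333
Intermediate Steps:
X(N, w) = N + N²
c = √15/5 (c = √(0 + 3/5) = √(0 + 3*(⅕)) = √(0 + ⅗) = √(⅗) = √15/5 ≈ 0.77460)
O = 3/2 (O = 9/((2*(1 + 2))) = 9/((2*3)) = 9/6 = 9*(⅙) = 3/2 ≈ 1.5000)
(O*c)*7 = (3*(√15/5)/2)*7 = (3*√15/10)*7 = 21*√15/10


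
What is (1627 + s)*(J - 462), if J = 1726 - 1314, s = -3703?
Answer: 103800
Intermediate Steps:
J = 412
(1627 + s)*(J - 462) = (1627 - 3703)*(412 - 462) = -2076*(-50) = 103800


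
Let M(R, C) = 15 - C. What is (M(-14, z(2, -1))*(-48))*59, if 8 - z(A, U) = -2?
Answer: -14160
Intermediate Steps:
z(A, U) = 10 (z(A, U) = 8 - 1*(-2) = 8 + 2 = 10)
(M(-14, z(2, -1))*(-48))*59 = ((15 - 1*10)*(-48))*59 = ((15 - 10)*(-48))*59 = (5*(-48))*59 = -240*59 = -14160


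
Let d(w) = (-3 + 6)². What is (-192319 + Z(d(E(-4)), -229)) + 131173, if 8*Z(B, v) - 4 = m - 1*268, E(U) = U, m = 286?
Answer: -244573/4 ≈ -61143.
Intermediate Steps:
d(w) = 9 (d(w) = 3² = 9)
Z(B, v) = 11/4 (Z(B, v) = ½ + (286 - 1*268)/8 = ½ + (286 - 268)/8 = ½ + (⅛)*18 = ½ + 9/4 = 11/4)
(-192319 + Z(d(E(-4)), -229)) + 131173 = (-192319 + 11/4) + 131173 = -769265/4 + 131173 = -244573/4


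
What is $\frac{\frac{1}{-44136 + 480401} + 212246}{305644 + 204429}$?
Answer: $\frac{92595501191}{222526997345} \approx 0.41611$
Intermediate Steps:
$\frac{\frac{1}{-44136 + 480401} + 212246}{305644 + 204429} = \frac{\frac{1}{436265} + 212246}{510073} = \left(\frac{1}{436265} + 212246\right) \frac{1}{510073} = \frac{92595501191}{436265} \cdot \frac{1}{510073} = \frac{92595501191}{222526997345}$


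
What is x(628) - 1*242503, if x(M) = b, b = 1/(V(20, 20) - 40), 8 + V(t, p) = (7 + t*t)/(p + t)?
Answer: -366907079/1513 ≈ -2.4250e+5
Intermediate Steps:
V(t, p) = -8 + (7 + t**2)/(p + t) (V(t, p) = -8 + (7 + t*t)/(p + t) = -8 + (7 + t**2)/(p + t))
b = -40/1513 (b = 1/((7 + 20**2 - 8*20 - 8*20)/(20 + 20) - 40) = 1/((7 + 400 - 160 - 160)/40 - 40) = 1/((1/40)*87 - 40) = 1/(87/40 - 40) = 1/(-1513/40) = -40/1513 ≈ -0.026438)
x(M) = -40/1513
x(628) - 1*242503 = -40/1513 - 1*242503 = -40/1513 - 242503 = -366907079/1513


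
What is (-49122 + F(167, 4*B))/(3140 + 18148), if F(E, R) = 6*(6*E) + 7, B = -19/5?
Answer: -43103/21288 ≈ -2.0248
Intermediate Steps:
B = -19/5 (B = -19*1/5 = -19/5 ≈ -3.8000)
F(E, R) = 7 + 36*E (F(E, R) = 36*E + 7 = 7 + 36*E)
(-49122 + F(167, 4*B))/(3140 + 18148) = (-49122 + (7 + 36*167))/(3140 + 18148) = (-49122 + (7 + 6012))/21288 = (-49122 + 6019)*(1/21288) = -43103*1/21288 = -43103/21288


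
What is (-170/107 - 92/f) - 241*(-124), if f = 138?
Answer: 9592040/321 ≈ 29882.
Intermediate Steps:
(-170/107 - 92/f) - 241*(-124) = (-170/107 - 92/138) - 241*(-124) = (-170*1/107 - 92*1/138) + 29884 = (-170/107 - ⅔) + 29884 = -724/321 + 29884 = 9592040/321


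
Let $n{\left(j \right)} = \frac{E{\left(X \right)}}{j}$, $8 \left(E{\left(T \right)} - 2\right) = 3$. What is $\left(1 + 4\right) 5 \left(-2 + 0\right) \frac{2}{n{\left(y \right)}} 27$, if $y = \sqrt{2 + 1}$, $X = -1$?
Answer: $- \frac{21600 \sqrt{3}}{19} \approx -1969.1$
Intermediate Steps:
$y = \sqrt{3} \approx 1.732$
$E{\left(T \right)} = \frac{19}{8}$ ($E{\left(T \right)} = 2 + \frac{1}{8} \cdot 3 = 2 + \frac{3}{8} = \frac{19}{8}$)
$n{\left(j \right)} = \frac{19}{8 j}$
$\left(1 + 4\right) 5 \left(-2 + 0\right) \frac{2}{n{\left(y \right)}} 27 = \left(1 + 4\right) 5 \left(-2 + 0\right) \frac{2}{\frac{19}{8} \frac{1}{\sqrt{3}}} \cdot 27 = 5 \cdot 5 \left(- 2 \frac{2}{\frac{19}{8} \frac{\sqrt{3}}{3}}\right) 27 = 25 \left(- 2 \frac{2}{\frac{19}{24} \sqrt{3}}\right) 27 = 25 \left(- 2 \cdot 2 \frac{8 \sqrt{3}}{19}\right) 27 = 25 \left(- 2 \frac{16 \sqrt{3}}{19}\right) 27 = 25 \left(- \frac{32 \sqrt{3}}{19}\right) 27 = - \frac{800 \sqrt{3}}{19} \cdot 27 = - \frac{21600 \sqrt{3}}{19}$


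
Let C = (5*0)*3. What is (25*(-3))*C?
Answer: 0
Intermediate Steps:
C = 0 (C = 0*3 = 0)
(25*(-3))*C = (25*(-3))*0 = -75*0 = 0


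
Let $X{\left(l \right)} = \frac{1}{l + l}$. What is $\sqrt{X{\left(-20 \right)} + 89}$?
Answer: $\frac{\sqrt{35590}}{20} \approx 9.4327$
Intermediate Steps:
$X{\left(l \right)} = \frac{1}{2 l}$
$\sqrt{X{\left(-20 \right)} + 89} = \sqrt{\frac{1}{2 \left(-20\right)} + 89} = \sqrt{\frac{1}{2} \left(- \frac{1}{20}\right) + 89} = \sqrt{- \frac{1}{40} + 89} = \sqrt{\frac{3559}{40}} = \frac{\sqrt{35590}}{20}$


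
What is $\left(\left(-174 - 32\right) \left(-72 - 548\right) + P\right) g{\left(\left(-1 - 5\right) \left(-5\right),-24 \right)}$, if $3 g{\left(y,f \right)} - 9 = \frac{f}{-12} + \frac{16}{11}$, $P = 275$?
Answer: $\frac{5845105}{11} \approx 5.3137 \cdot 10^{5}$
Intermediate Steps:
$g{\left(y,f \right)} = \frac{115}{33} - \frac{f}{36}$ ($g{\left(y,f \right)} = 3 + \frac{\frac{f}{-12} + \frac{16}{11}}{3} = 3 + \frac{f \left(- \frac{1}{12}\right) + 16 \cdot \frac{1}{11}}{3} = 3 + \frac{- \frac{f}{12} + \frac{16}{11}}{3} = 3 + \frac{\frac{16}{11} - \frac{f}{12}}{3} = 3 - \left(- \frac{16}{33} + \frac{f}{36}\right) = \frac{115}{33} - \frac{f}{36}$)
$\left(\left(-174 - 32\right) \left(-72 - 548\right) + P\right) g{\left(\left(-1 - 5\right) \left(-5\right),-24 \right)} = \left(\left(-174 - 32\right) \left(-72 - 548\right) + 275\right) \left(\frac{115}{33} - - \frac{2}{3}\right) = \left(\left(-206\right) \left(-620\right) + 275\right) \left(\frac{115}{33} + \frac{2}{3}\right) = \left(127720 + 275\right) \frac{137}{33} = 127995 \cdot \frac{137}{33} = \frac{5845105}{11}$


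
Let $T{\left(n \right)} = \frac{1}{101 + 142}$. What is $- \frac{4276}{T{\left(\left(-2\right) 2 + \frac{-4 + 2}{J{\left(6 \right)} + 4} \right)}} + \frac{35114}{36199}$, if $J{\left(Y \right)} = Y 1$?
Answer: $- \frac{37613187418}{36199} \approx -1.0391 \cdot 10^{6}$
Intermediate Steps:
$J{\left(Y \right)} = Y$
$T{\left(n \right)} = \frac{1}{243}$
$- \frac{4276}{T{\left(\left(-2\right) 2 + \frac{-4 + 2}{J{\left(6 \right)} + 4} \right)}} + \frac{35114}{36199} = - 4276 \frac{1}{\frac{1}{243}} + \frac{35114}{36199} = \left(-4276\right) 243 + 35114 \cdot \frac{1}{36199} = -1039068 + \frac{35114}{36199} = - \frac{37613187418}{36199}$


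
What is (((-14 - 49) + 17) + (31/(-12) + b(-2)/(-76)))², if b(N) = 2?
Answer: 122832889/51984 ≈ 2362.9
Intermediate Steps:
(((-14 - 49) + 17) + (31/(-12) + b(-2)/(-76)))² = (((-14 - 49) + 17) + (31/(-12) + 2/(-76)))² = ((-63 + 17) + (31*(-1/12) + 2*(-1/76)))² = (-46 + (-31/12 - 1/38))² = (-46 - 595/228)² = (-11083/228)² = 122832889/51984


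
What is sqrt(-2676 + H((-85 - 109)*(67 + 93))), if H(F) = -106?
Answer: I*sqrt(2782) ≈ 52.745*I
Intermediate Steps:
sqrt(-2676 + H((-85 - 109)*(67 + 93))) = sqrt(-2676 - 106) = sqrt(-2782) = I*sqrt(2782)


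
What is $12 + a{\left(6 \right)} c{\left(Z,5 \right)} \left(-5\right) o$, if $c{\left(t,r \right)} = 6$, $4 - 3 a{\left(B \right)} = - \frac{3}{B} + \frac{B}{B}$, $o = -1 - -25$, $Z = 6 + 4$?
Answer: $-828$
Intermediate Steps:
$Z = 10$
$o = 24$ ($o = -1 + 25 = 24$)
$a{\left(B \right)} = 1 + \frac{1}{B}$ ($a{\left(B \right)} = \frac{4}{3} - \frac{- \frac{3}{B} + \frac{B}{B}}{3} = \frac{4}{3} - \frac{- \frac{3}{B} + 1}{3} = \frac{4}{3} - \frac{1 - \frac{3}{B}}{3} = \frac{4}{3} - \left(\frac{1}{3} - \frac{1}{B}\right) = 1 + \frac{1}{B}$)
$12 + a{\left(6 \right)} c{\left(Z,5 \right)} \left(-5\right) o = 12 + \frac{1 + 6}{6} \cdot 6 \left(-5\right) 24 = 12 + \frac{1}{6} \cdot 7 \cdot 6 \left(-5\right) 24 = 12 + \frac{7}{6} \cdot 6 \left(-5\right) 24 = 12 + 7 \left(-5\right) 24 = 12 - 840 = -828$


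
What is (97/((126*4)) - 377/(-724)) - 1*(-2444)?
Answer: 223016515/91224 ≈ 2444.7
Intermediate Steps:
(97/((126*4)) - 377/(-724)) - 1*(-2444) = (97/504 - 377*(-1/724)) + 2444 = (97*(1/504) + 377/724) + 2444 = (97/504 + 377/724) + 2444 = 65059/91224 + 2444 = 223016515/91224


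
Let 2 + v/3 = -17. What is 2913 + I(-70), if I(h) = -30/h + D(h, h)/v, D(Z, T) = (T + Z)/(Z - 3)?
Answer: 84858454/29127 ≈ 2913.4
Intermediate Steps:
D(Z, T) = (T + Z)/(-3 + Z)
v = -57 (v = -6 + 3*(-17) = -6 - 51 = -57)
I(h) = -30/h - 2*h/(57*(-3 + h)) (I(h) = -30/h + ((h + h)/(-3 + h))/(-57) = -30/h + ((2*h)/(-3 + h))*(-1/57) = -30/h + (2*h/(-3 + h))*(-1/57) = -30/h - 2*h/(57*(-3 + h)))
2913 + I(-70) = 2913 + (2/57)*(2565 - 1*(-70)² - 855*(-70))/(-70*(-3 - 70)) = 2913 + (2/57)*(-1/70)*(2565 - 1*4900 + 59850)/(-73) = 2913 + (2/57)*(-1/70)*(-1/73)*(2565 - 4900 + 59850) = 2913 + (2/57)*(-1/70)*(-1/73)*57515 = 2913 + 11503/29127 = 84858454/29127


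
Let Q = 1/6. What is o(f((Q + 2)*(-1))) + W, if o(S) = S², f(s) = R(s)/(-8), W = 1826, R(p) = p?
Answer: 4207273/2304 ≈ 1826.1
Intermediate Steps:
Q = ⅙ ≈ 0.16667
f(s) = -s/8 (f(s) = s/(-8) = s*(-⅛) = -s/8)
o(f((Q + 2)*(-1))) + W = (-(⅙ + 2)*(-1)/8)² + 1826 = (-13*(-1)/48)² + 1826 = (-⅛*(-13/6))² + 1826 = (13/48)² + 1826 = 169/2304 + 1826 = 4207273/2304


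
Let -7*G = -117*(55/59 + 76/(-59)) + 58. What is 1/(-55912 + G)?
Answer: -413/23097535 ≈ -1.7881e-5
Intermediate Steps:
G = -5879/413 (G = -(-117*(55/59 + 76/(-59)) + 58)/7 = -(-117*(55*(1/59) + 76*(-1/59)) + 58)/7 = -(-117*(55/59 - 76/59) + 58)/7 = -(-117*(-21/59) + 58)/7 = -(2457/59 + 58)/7 = -⅐*5879/59 = -5879/413 ≈ -14.235)
1/(-55912 + G) = 1/(-55912 - 5879/413) = 1/(-23097535/413) = -413/23097535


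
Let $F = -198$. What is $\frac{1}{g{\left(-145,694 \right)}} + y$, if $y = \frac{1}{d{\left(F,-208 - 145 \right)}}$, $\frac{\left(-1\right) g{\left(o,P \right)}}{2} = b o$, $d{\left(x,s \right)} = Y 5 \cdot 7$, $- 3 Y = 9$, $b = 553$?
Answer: $- \frac{4579}{481110} \approx -0.0095176$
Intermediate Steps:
$Y = -3$ ($Y = \left(- \frac{1}{3}\right) 9 = -3$)
$d{\left(x,s \right)} = -105$ ($d{\left(x,s \right)} = \left(-3\right) 5 \cdot 7 = \left(-15\right) 7 = -105$)
$g{\left(o,P \right)} = - 1106 o$ ($g{\left(o,P \right)} = - 2 \cdot 553 o = - 1106 o$)
$y = - \frac{1}{105}$ ($y = \frac{1}{-105} = - \frac{1}{105} \approx -0.0095238$)
$\frac{1}{g{\left(-145,694 \right)}} + y = \frac{1}{\left(-1106\right) \left(-145\right)} - \frac{1}{105} = \frac{1}{160370} - \frac{1}{105} = - \frac{4579}{481110}$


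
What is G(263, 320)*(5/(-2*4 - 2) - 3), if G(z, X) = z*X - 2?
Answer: -294553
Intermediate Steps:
G(z, X) = -2 + X*z (G(z, X) = X*z - 2 = -2 + X*z)
G(263, 320)*(5/(-2*4 - 2) - 3) = (-2 + 320*263)*(5/(-2*4 - 2) - 3) = (-2 + 84160)*(5/(-8 - 2) - 3) = 84158*(5/(-10) - 3) = 84158*(5*(-1/10) - 3) = 84158*(-1/2 - 3) = 84158*(-7/2) = -294553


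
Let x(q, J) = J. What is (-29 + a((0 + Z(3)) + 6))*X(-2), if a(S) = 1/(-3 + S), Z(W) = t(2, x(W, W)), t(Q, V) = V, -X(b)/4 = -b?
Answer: 692/3 ≈ 230.67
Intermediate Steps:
X(b) = 4*b (X(b) = -(-4)*b = 4*b)
Z(W) = W
(-29 + a((0 + Z(3)) + 6))*X(-2) = (-29 + 1/(-3 + ((0 + 3) + 6)))*(4*(-2)) = (-29 + 1/(-3 + (3 + 6)))*(-8) = (-29 + 1/(-3 + 9))*(-8) = (-29 + 1/6)*(-8) = (-29 + ⅙)*(-8) = -173/6*(-8) = 692/3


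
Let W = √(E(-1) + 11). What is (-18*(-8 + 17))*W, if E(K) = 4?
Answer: -162*√15 ≈ -627.42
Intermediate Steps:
W = √15 (W = √(4 + 11) = √15 ≈ 3.8730)
(-18*(-8 + 17))*W = (-18*(-8 + 17))*√15 = (-18*9)*√15 = -162*√15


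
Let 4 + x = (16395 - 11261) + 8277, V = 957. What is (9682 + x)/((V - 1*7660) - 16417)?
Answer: -23089/23120 ≈ -0.99866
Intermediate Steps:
x = 13407 (x = -4 + ((16395 - 11261) + 8277) = -4 + (5134 + 8277) = -4 + 13411 = 13407)
(9682 + x)/((V - 1*7660) - 16417) = (9682 + 13407)/((957 - 1*7660) - 16417) = 23089/((957 - 7660) - 16417) = 23089/(-6703 - 16417) = 23089/(-23120) = 23089*(-1/23120) = -23089/23120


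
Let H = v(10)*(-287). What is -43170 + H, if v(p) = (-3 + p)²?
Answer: -57233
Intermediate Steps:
H = -14063 (H = (-3 + 10)²*(-287) = 7²*(-287) = 49*(-287) = -14063)
-43170 + H = -43170 - 14063 = -57233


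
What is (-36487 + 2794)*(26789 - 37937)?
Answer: 375609564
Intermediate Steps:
(-36487 + 2794)*(26789 - 37937) = -33693*(-11148) = 375609564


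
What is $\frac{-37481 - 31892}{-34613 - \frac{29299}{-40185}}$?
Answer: $\frac{2787754005}{1390894106} \approx 2.0043$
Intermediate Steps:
$\frac{-37481 - 31892}{-34613 - \frac{29299}{-40185}} = - \frac{69373}{-34613 - - \frac{29299}{40185}} = - \frac{69373}{-34613 + \frac{29299}{40185}} = - \frac{69373}{- \frac{1390894106}{40185}} = \left(-69373\right) \left(- \frac{40185}{1390894106}\right) = \frac{2787754005}{1390894106}$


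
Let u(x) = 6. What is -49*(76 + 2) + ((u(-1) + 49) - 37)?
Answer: -3804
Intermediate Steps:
-49*(76 + 2) + ((u(-1) + 49) - 37) = -49*(76 + 2) + ((6 + 49) - 37) = -49*78 + (55 - 37) = -3822 + 18 = -3804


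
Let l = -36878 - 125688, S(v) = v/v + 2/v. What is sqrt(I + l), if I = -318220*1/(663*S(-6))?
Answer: 2*I*sqrt(1993762329)/221 ≈ 404.09*I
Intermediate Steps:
S(v) = 1 + 2/v
I = -159110/221 (I = -318220*(-2/(221*(2 - 6))) = -318220/(-(-13)*(-4)/6*(-51)) = -318220/(-13*2/3*(-51)) = -318220/((-26/3*(-51))) = -318220/442 = -318220*1/442 = -159110/221 ≈ -719.96)
l = -162566
sqrt(I + l) = sqrt(-159110/221 - 162566) = sqrt(-36086196/221) = 2*I*sqrt(1993762329)/221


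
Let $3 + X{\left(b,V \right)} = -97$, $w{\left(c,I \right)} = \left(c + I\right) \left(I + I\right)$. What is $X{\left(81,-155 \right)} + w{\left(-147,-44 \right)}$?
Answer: $16708$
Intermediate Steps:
$w{\left(c,I \right)} = 2 I \left(I + c\right)$ ($w{\left(c,I \right)} = \left(I + c\right) 2 I = 2 I \left(I + c\right)$)
$X{\left(b,V \right)} = -100$ ($X{\left(b,V \right)} = -3 - 97 = -100$)
$X{\left(81,-155 \right)} + w{\left(-147,-44 \right)} = -100 + 2 \left(-44\right) \left(-44 - 147\right) = -100 + 2 \left(-44\right) \left(-191\right) = -100 + 16808 = 16708$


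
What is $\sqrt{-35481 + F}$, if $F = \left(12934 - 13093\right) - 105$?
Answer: $i \sqrt{35745} \approx 189.06 i$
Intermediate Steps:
$F = -264$ ($F = -159 - 105 = -264$)
$\sqrt{-35481 + F} = \sqrt{-35481 - 264} = \sqrt{-35745} = i \sqrt{35745}$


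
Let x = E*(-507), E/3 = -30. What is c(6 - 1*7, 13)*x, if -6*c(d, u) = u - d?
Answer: -106470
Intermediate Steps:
E = -90 (E = 3*(-30) = -90)
c(d, u) = -u/6 + d/6 (c(d, u) = -(u - d)/6 = -u/6 + d/6)
x = 45630 (x = -90*(-507) = 45630)
c(6 - 1*7, 13)*x = (-⅙*13 + (6 - 1*7)/6)*45630 = (-13/6 + (6 - 7)/6)*45630 = (-13/6 + (⅙)*(-1))*45630 = (-13/6 - ⅙)*45630 = -7/3*45630 = -106470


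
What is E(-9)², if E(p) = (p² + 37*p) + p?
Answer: 68121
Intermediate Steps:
E(p) = p² + 38*p
E(-9)² = (-9*(38 - 9))² = (-9*29)² = (-261)² = 68121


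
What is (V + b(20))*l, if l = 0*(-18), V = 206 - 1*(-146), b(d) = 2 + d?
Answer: 0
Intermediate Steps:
V = 352 (V = 206 + 146 = 352)
l = 0
(V + b(20))*l = (352 + (2 + 20))*0 = (352 + 22)*0 = 374*0 = 0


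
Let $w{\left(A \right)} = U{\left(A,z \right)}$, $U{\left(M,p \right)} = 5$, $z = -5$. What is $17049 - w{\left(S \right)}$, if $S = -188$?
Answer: $17044$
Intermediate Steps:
$w{\left(A \right)} = 5$
$17049 - w{\left(S \right)} = 17049 - 5 = 17044$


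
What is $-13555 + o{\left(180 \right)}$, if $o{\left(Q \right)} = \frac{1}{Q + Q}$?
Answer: $- \frac{4879799}{360} \approx -13555.0$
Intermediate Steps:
$o{\left(Q \right)} = \frac{1}{2 Q}$
$-13555 + o{\left(180 \right)} = -13555 + \frac{1}{2 \cdot 180} = -13555 + \frac{1}{2} \cdot \frac{1}{180} = -13555 + \frac{1}{360} = - \frac{4879799}{360}$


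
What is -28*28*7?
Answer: -5488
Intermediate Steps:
-28*28*7 = -784*7 = -5488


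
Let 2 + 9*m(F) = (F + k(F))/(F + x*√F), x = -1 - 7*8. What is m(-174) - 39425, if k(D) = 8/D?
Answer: (-1759587093*√174 + 5371355984*I)/(2349*(-58*I + 19*√174)) ≈ -39425.0 - 0.024414*I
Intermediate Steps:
x = -57 (x = -1 - 56 = -57)
m(F) = -2/9 + (F + 8/F)/(9*(F - 57*√F)) (m(F) = -2/9 + ((F + 8/F)/(F - 57*√F))/9 = -2/9 + (F + 8/F)/(9*(F - 57*√F)))
m(-174) - 39425 = (8 - 1*(-174)² + 114*(-174)^(3/2))/(9*((-174)² - (-9918)*I*√174)) - 39425 = (8 - 1*30276 + 114*(-174*I*√174))/(9*(30276 - (-9918)*I*√174)) - 39425 = (8 - 30276 - 19836*I*√174)/(9*(30276 + 9918*I*√174)) - 39425 = (-30268 - 19836*I*√174)/(9*(30276 + 9918*I*√174)) - 39425 = -39425 + (-30268 - 19836*I*√174)/(9*(30276 + 9918*I*√174))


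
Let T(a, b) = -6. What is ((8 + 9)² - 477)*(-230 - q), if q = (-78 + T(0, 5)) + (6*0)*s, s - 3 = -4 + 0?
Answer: 27448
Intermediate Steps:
s = -1 (s = 3 + (-4 + 0) = 3 - 4 = -1)
q = -84 (q = (-78 - 6) + (6*0)*(-1) = -84 + 0*(-1) = -84 + 0 = -84)
((8 + 9)² - 477)*(-230 - q) = ((8 + 9)² - 477)*(-230 - 1*(-84)) = (17² - 477)*(-230 + 84) = (289 - 477)*(-146) = -188*(-146) = 27448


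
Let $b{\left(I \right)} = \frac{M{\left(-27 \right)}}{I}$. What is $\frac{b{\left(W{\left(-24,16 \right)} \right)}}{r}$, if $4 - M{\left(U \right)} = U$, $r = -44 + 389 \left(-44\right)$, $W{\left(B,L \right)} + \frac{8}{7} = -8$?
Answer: $\frac{217}{1098240} \approx 0.00019759$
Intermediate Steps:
$W{\left(B,L \right)} = - \frac{64}{7}$ ($W{\left(B,L \right)} = - \frac{8}{7} - 8 = - \frac{64}{7}$)
$r = -17160$ ($r = -44 - 17116 = -17160$)
$M{\left(U \right)} = 4 - U$
$b{\left(I \right)} = \frac{31}{I}$ ($b{\left(I \right)} = \frac{4 - -27}{I} = \frac{4 + 27}{I} = \frac{31}{I}$)
$\frac{b{\left(W{\left(-24,16 \right)} \right)}}{r} = \frac{31 \frac{1}{- \frac{64}{7}}}{-17160} = 31 \left(- \frac{7}{64}\right) \left(- \frac{1}{17160}\right) = \left(- \frac{217}{64}\right) \left(- \frac{1}{17160}\right) = \frac{217}{1098240}$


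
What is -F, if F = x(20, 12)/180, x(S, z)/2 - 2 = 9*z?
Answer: -11/9 ≈ -1.2222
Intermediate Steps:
x(S, z) = 4 + 18*z (x(S, z) = 4 + 2*(9*z) = 4 + 18*z)
F = 11/9 (F = (4 + 18*12)/180 = (4 + 216)*(1/180) = 220*(1/180) = 11/9 ≈ 1.2222)
-F = -1*11/9 = -11/9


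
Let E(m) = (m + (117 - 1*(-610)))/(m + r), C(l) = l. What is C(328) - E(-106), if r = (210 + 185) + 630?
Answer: 300811/919 ≈ 327.32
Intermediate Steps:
r = 1025 (r = 395 + 630 = 1025)
E(m) = (727 + m)/(1025 + m) (E(m) = (m + (117 - 1*(-610)))/(m + 1025) = (m + (117 + 610))/(1025 + m) = (m + 727)/(1025 + m) = (727 + m)/(1025 + m))
C(328) - E(-106) = 328 - (727 - 106)/(1025 - 106) = 328 - 621/919 = 300811/919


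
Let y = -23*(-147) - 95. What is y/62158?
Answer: 1643/31079 ≈ 0.052865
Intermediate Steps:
y = 3286 (y = 3381 - 95 = 3286)
y/62158 = 3286/62158 = 3286*(1/62158) = 1643/31079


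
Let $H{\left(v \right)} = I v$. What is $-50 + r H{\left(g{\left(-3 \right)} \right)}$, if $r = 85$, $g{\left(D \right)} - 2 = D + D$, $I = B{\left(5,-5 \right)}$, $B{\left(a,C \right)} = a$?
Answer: $-1750$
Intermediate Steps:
$I = 5$
$g{\left(D \right)} = 2 + 2 D$ ($g{\left(D \right)} = 2 + \left(D + D\right) = 2 + 2 D$)
$H{\left(v \right)} = 5 v$
$-50 + r H{\left(g{\left(-3 \right)} \right)} = -50 + 85 \cdot 5 \left(2 + 2 \left(-3\right)\right) = -50 + 85 \cdot 5 \left(2 - 6\right) = -50 + 85 \cdot 5 \left(-4\right) = -50 + 85 \left(-20\right) = -50 - 1700 = -1750$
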